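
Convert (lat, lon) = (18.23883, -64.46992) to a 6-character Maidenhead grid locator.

FK78sf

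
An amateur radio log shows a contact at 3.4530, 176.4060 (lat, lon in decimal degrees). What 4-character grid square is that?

Add 180° to longitude and 90° to latitude: 356.41, 93.45.
Field: lon ⌊356.41/20⌋ = 17 → R; lat ⌊93.45/10⌋ = 9 → J.
Square: lon ⌊16.41/2⌋ = 8; lat ⌊3.45/1⌋ = 3.

RJ83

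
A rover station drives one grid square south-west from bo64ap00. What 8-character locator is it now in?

BO54xo99

Longitude extended square 0; −1 → -1, wraps to 9, carry into subsquare.
Longitude subsquare a = 0; −1 → -1, wraps to 23 = x, carry into square.
Longitude square 6; −1 → 5.
Latitude extended square 0; −1 → -1, wraps to 9, carry into subsquare.
Latitude subsquare p = 15; −1 → 14 = o.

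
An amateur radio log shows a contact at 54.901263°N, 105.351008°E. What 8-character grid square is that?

Offset from 180°W / 90°S: lon 285.35101°, lat 144.90126°.
Field: lon ⌊285.35101/20⌋ = 14 → O; lat ⌊144.90126/10⌋ = 14 → O.
Square: lon ⌊5.35101/2⌋ = 2; lat ⌊4.90126/1⌋ = 4.
Subsquare: lon ⌊1.35101/0.0833333⌋ = 16 → q; lat ⌊0.90126/0.0416667⌋ = 21 → v.
Extended square: lon ⌊0.01767/0.00833333⌋ = 2; lat ⌊0.02626/0.00416667⌋ = 6.

OO24qv26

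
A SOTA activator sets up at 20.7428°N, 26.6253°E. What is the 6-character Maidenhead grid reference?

Shift to the Maidenhead origin (180°W, 90°S): lon 206.6253, lat 110.7428.
Field: 206.6253/20 → 10 → K, 110.7428/10 → 11 → L; chars KL.
Square: 6.6253/2 → 3, 0.7428/1 → 0; chars 30.
Subsquare: 0.6253/0.0833333 → 7 → h, 0.7428/0.0416667 → 17 → r; chars hr.

KL30hr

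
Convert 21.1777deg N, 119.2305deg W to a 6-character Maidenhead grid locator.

DL01je

Add 180° to longitude and 90° to latitude: 60.7695, 111.1777.
Field: 60.7695/20 → 3 → D, 111.1777/10 → 11 → L; chars DL.
Square: 0.7695/2 → 0, 1.1777/1 → 1; chars 01.
Subsquare: 0.7695/0.0833333 → 9 → j, 0.1777/0.0416667 → 4 → e; chars je.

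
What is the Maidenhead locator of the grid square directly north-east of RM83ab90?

RM83bb01

Longitude extended square 9; +1 → 10, wraps to 0, carry into subsquare.
Longitude subsquare a = 0; +1 → 1 = b.
Latitude extended square 0; +1 → 1.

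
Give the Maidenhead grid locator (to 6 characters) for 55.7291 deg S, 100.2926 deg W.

DD94ug

Offset from 180°W / 90°S: lon 79.7074°, lat 34.2709°.
Field: 79.7074/20 → 3 → D, 34.2709/10 → 3 → D; chars DD.
Square: 19.7074/2 → 9, 4.2709/1 → 4; chars 94.
Subsquare: 1.7074/0.0833333 → 20 → u, 0.2709/0.0416667 → 6 → g; chars ug.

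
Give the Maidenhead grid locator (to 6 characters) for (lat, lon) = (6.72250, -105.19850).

Shift to the Maidenhead origin (180°W, 90°S): lon 74.8015, lat 96.7225.
Field: 74.8015/20 → 3 → D, 96.7225/10 → 9 → J; chars DJ.
Square: 14.8015/2 → 7, 6.7225/1 → 6; chars 76.
Subsquare: 0.8015/0.0833333 → 9 → j, 0.7225/0.0416667 → 17 → r; chars jr.

DJ76jr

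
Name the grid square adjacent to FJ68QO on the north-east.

FJ68rp

Longitude subsquare q = 16; +1 → 17 = r.
Latitude subsquare o = 14; +1 → 15 = p.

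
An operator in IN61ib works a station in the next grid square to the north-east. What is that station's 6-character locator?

IN61jc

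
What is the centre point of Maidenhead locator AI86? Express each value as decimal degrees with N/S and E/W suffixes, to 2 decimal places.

3.50° S, 163.00° W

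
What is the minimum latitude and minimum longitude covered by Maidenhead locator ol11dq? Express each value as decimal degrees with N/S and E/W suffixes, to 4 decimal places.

21.6667° N, 102.2500° E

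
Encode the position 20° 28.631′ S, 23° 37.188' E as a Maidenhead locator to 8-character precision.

Shift to the Maidenhead origin (180°W, 90°S): lon 203.61980, lat 69.52282.
Field: lon ⌊203.61980/20⌋ = 10 → K; lat ⌊69.52282/10⌋ = 6 → G.
Square: lon ⌊3.61980/2⌋ = 1; lat ⌊9.52282/1⌋ = 9.
Subsquare: lon ⌊1.61980/0.0833333⌋ = 19 → t; lat ⌊0.52282/0.0416667⌋ = 12 → m.
Extended square: lon ⌊0.03647/0.00833333⌋ = 4; lat ⌊0.02282/0.00416667⌋ = 5.

KG19tm45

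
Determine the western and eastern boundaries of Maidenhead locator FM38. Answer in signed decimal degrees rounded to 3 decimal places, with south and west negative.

Field F=5, M=12: +5·20° lon, +12·10° lat → SW at lon -80°, lat 30°.
Square 3, 8: +3·2° lon, +8·1° lat → SW at lon -74°, lat 38°.
Cell spans 2° lon × 1° lat.
west -74.000, east -72.000.

-74.000, -72.000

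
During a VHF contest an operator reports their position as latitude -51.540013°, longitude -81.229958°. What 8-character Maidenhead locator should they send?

ED98jl20

Add 180° to longitude and 90° to latitude: 98.77004, 38.45999.
Field: lon ⌊98.77004/20⌋ = 4 → E; lat ⌊38.45999/10⌋ = 3 → D.
Square: lon ⌊18.77004/2⌋ = 9; lat ⌊8.45999/1⌋ = 8.
Subsquare: lon ⌊0.77004/0.0833333⌋ = 9 → j; lat ⌊0.45999/0.0416667⌋ = 11 → l.
Extended square: lon ⌊0.02004/0.00833333⌋ = 2; lat ⌊0.00165/0.00416667⌋ = 0.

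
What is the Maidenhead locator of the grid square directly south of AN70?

Latitude square 0; −1 → -1, wraps to 9, carry into field.
Latitude field N = 13; −1 → 12 = M.
The longitude characters are unchanged.

AM79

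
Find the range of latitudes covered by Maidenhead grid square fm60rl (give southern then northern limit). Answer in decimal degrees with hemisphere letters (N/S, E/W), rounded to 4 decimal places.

30.4583° N, 30.5000° N

Field F=5, M=12: +5·20° lon, +12·10° lat → SW at lon -80°, lat 30°.
Square 6, 0: +6·2° lon, +0·1° lat → SW at lon -68°, lat 30°.
Subsquare r=17, l=11: +17·0.0833333° lon, +11·0.0416667° lat → SW at lon -66.5833°, lat 30.4583°.
Cell spans 0.0833333° lon × 0.0416667° lat.
south 30.4583° N, north 30.5000° N.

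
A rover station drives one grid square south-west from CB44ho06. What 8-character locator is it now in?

CB44go95

Longitude extended square 0; −1 → -1, wraps to 9, carry into subsquare.
Longitude subsquare h = 7; −1 → 6 = g.
Latitude extended square 6; −1 → 5.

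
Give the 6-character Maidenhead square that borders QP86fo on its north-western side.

QP86ep

Longitude subsquare f = 5; −1 → 4 = e.
Latitude subsquare o = 14; +1 → 15 = p.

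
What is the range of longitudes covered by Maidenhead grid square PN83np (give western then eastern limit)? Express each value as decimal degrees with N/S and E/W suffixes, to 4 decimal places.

137.0833° E, 137.1667° E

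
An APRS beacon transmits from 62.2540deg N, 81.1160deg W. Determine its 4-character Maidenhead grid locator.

EP92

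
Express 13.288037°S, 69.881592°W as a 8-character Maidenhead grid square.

Add 180° to longitude and 90° to latitude: 110.11841, 76.71196.
Field: lon ⌊110.11841/20⌋ = 5 → F; lat ⌊76.71196/10⌋ = 7 → H.
Square: lon ⌊10.11841/2⌋ = 5; lat ⌊6.71196/1⌋ = 6.
Subsquare: lon ⌊0.11841/0.0833333⌋ = 1 → b; lat ⌊0.71196/0.0416667⌋ = 17 → r.
Extended square: lon ⌊0.03507/0.00833333⌋ = 4; lat ⌊0.00363/0.00416667⌋ = 0.

FH56br40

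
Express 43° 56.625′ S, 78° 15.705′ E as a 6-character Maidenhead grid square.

ME96db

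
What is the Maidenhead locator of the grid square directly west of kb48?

Longitude square 4; −1 → 3.
The latitude characters are unchanged.

KB38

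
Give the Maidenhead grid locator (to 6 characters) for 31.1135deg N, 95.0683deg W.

EM21lc

Add 180° to longitude and 90° to latitude: 84.9317, 121.1135.
Field: lon ⌊84.9317/20⌋ = 4 → E; lat ⌊121.1135/10⌋ = 12 → M.
Square: lon ⌊4.9317/2⌋ = 2; lat ⌊1.1135/1⌋ = 1.
Subsquare: lon ⌊0.9317/0.0833333⌋ = 11 → l; lat ⌊0.1135/0.0416667⌋ = 2 → c.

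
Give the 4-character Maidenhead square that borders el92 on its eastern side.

FL02

Longitude square 9; +1 → 10, wraps to 0, carry into field.
Longitude field E = 4; +1 → 5 = F.
The latitude characters are unchanged.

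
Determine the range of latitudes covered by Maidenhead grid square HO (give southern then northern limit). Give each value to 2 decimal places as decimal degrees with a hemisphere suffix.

Field H=7, O=14: +7·20° lon, +14·10° lat → SW at lon -40°, lat 50°.
Cell spans 20° lon × 10° lat.
south 50.00° N, north 60.00° N.

50.00° N, 60.00° N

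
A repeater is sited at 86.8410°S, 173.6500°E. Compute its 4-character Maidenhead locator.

RA63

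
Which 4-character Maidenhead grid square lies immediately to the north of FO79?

Latitude square 9; +1 → 10, wraps to 0, carry into field.
Latitude field O = 14; +1 → 15 = P.
The longitude characters are unchanged.

FP70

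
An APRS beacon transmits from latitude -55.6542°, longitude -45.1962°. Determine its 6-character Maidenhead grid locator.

GD74ji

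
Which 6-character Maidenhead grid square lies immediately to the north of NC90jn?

NC90jo

Latitude subsquare n = 13; +1 → 14 = o.
The longitude characters are unchanged.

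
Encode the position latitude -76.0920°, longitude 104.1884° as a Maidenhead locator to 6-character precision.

Shift to the Maidenhead origin (180°W, 90°S): lon 284.1884, lat 13.9080.
Field: lon ⌊284.1884/20⌋ = 14 → O; lat ⌊13.9080/10⌋ = 1 → B.
Square: lon ⌊4.1884/2⌋ = 2; lat ⌊3.9080/1⌋ = 3.
Subsquare: lon ⌊0.1884/0.0833333⌋ = 2 → c; lat ⌊0.9080/0.0416667⌋ = 21 → v.

OB23cv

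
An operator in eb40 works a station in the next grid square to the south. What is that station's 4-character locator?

Latitude square 0; −1 → -1, wraps to 9, carry into field.
Latitude field B = 1; −1 → 0 = A.
The longitude characters are unchanged.

EA49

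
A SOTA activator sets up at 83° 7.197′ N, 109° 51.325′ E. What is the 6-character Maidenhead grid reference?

OR43wc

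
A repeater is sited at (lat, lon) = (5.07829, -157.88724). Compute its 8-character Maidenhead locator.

Shift to the Maidenhead origin (180°W, 90°S): lon 22.11276, lat 95.07829.
Field: lon ⌊22.11276/20⌋ = 1 → B; lat ⌊95.07829/10⌋ = 9 → J.
Square: lon ⌊2.11276/2⌋ = 1; lat ⌊5.07829/1⌋ = 5.
Subsquare: lon ⌊0.11276/0.0833333⌋ = 1 → b; lat ⌊0.07829/0.0416667⌋ = 1 → b.
Extended square: lon ⌊0.02943/0.00833333⌋ = 3; lat ⌊0.03662/0.00416667⌋ = 8.

BJ15bb38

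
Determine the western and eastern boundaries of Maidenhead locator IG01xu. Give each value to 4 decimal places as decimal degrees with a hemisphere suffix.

18.0833° W, 18.0000° W

Field I=8, G=6: +8·20° lon, +6·10° lat → SW at lon -20°, lat -30°.
Square 0, 1: +0·2° lon, +1·1° lat → SW at lon -20°, lat -29°.
Subsquare x=23, u=20: +23·0.0833333° lon, +20·0.0416667° lat → SW at lon -18.0833°, lat -28.1667°.
Cell spans 0.0833333° lon × 0.0416667° lat.
west 18.0833° W, east 18.0000° W.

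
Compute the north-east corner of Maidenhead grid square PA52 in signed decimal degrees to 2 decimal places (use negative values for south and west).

-87.00, 132.00

Field P=15, A=0: +15·20° lon, +0·10° lat → SW at lon 120°, lat -90°.
Square 5, 2: +5·2° lon, +2·1° lat → SW at lon 130°, lat -88°.
Cell spans 2° lon × 1° lat. NE corner is SW corner plus one full cell.
latitude -87.00, longitude 132.00.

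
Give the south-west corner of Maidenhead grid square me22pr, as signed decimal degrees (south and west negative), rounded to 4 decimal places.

-47.2917, 65.2500

Field M=12, E=4: +12·20° lon, +4·10° lat → SW at lon 60°, lat -50°.
Square 2, 2: +2·2° lon, +2·1° lat → SW at lon 64°, lat -48°.
Subsquare p=15, r=17: +15·0.0833333° lon, +17·0.0416667° lat → SW at lon 65.25°, lat -47.2917°.
latitude -47.2917, longitude 65.2500.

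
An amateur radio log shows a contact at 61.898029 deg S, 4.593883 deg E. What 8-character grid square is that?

Add 180° to longitude and 90° to latitude: 184.59388, 28.10197.
Field: 184.59388/20 → 9 → J, 28.10197/10 → 2 → C; chars JC.
Square: 4.59388/2 → 2, 8.10197/1 → 8; chars 28.
Subsquare: 0.59388/0.0833333 → 7 → h, 0.10197/0.0416667 → 2 → c; chars hc.
Extended square: 0.01055/0.00833333 → 1, 0.01864/0.00416667 → 4; chars 14.

JC28hc14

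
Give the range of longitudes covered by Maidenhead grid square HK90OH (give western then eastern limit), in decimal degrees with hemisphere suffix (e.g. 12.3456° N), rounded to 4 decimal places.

Field H=7, K=10: +7·20° lon, +10·10° lat → SW at lon -40°, lat 10°.
Square 9, 0: +9·2° lon, +0·1° lat → SW at lon -22°, lat 10°.
Subsquare o=14, h=7: +14·0.0833333° lon, +7·0.0416667° lat → SW at lon -20.8333°, lat 10.2917°.
Cell spans 0.0833333° lon × 0.0416667° lat.
west 20.8333° W, east 20.7500° W.

20.8333° W, 20.7500° W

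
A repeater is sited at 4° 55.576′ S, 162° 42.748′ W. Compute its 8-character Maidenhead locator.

Offset from 180°W / 90°S: lon 17.28753°, lat 85.07373°.
Field: lon ⌊17.28753/20⌋ = 0 → A; lat ⌊85.07373/10⌋ = 8 → I.
Square: lon ⌊17.28753/2⌋ = 8; lat ⌊5.07373/1⌋ = 5.
Subsquare: lon ⌊1.28753/0.0833333⌋ = 15 → p; lat ⌊0.07373/0.0416667⌋ = 1 → b.
Extended square: lon ⌊0.03753/0.00833333⌋ = 4; lat ⌊0.03207/0.00416667⌋ = 7.

AI85pb47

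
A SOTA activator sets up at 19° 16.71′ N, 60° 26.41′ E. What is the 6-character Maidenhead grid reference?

Add 180° to longitude and 90° to latitude: 240.4402, 109.2785.
Field (20°×10°, letters A–R): 240.4402/20 → 12 → M, 109.2785/10 → 10 → K; chars MK.
Square (2°×1°, digits 0–9): 0.4402/2 → 0, 9.2785/1 → 9; chars 09.
Subsquare (5′×2.5′, letters a–x): 0.4402/0.0833333 → 5 → f, 0.2785/0.0416667 → 6 → g; chars fg.

MK09fg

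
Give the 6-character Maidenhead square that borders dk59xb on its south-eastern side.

Longitude subsquare x = 23; +1 → 24, wraps to 0 = a, carry into square.
Longitude square 5; +1 → 6.
Latitude subsquare b = 1; −1 → 0 = a.

DK69aa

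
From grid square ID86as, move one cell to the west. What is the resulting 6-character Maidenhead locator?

Longitude subsquare a = 0; −1 → -1, wraps to 23 = x, carry into square.
Longitude square 8; −1 → 7.
The latitude characters are unchanged.

ID76xs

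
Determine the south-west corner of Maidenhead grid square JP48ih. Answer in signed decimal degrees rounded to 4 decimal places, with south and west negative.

Field J=9, P=15: +9·20° lon, +15·10° lat → SW at lon 0°, lat 60°.
Square 4, 8: +4·2° lon, +8·1° lat → SW at lon 8°, lat 68°.
Subsquare i=8, h=7: +8·0.0833333° lon, +7·0.0416667° lat → SW at lon 8.66667°, lat 68.2917°.
latitude 68.2917, longitude 8.6667.

68.2917, 8.6667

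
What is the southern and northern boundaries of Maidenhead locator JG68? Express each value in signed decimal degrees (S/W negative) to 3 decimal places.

-22.000, -21.000

Field J=9, G=6: +9·20° lon, +6·10° lat → SW at lon 0°, lat -30°.
Square 6, 8: +6·2° lon, +8·1° lat → SW at lon 12°, lat -22°.
Cell spans 2° lon × 1° lat.
south -22.000, north -21.000.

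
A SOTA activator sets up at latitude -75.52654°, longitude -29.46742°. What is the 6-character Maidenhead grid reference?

Add 180° to longitude and 90° to latitude: 150.5326, 14.4735.
Field (20°×10°, letters A–R): lon ⌊150.5326/20⌋ = 7 → H; lat ⌊14.4735/10⌋ = 1 → B.
Square (2°×1°, digits 0–9): lon ⌊10.5326/2⌋ = 5; lat ⌊4.4735/1⌋ = 4.
Subsquare (5′×2.5′, letters a–x): lon ⌊0.5326/0.0833333⌋ = 6 → g; lat ⌊0.4735/0.0416667⌋ = 11 → l.

HB54gl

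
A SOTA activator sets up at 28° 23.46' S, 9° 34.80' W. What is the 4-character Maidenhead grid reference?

Shift to the Maidenhead origin (180°W, 90°S): lon 170.42, lat 61.61.
Field: lon ⌊170.42/20⌋ = 8 → I; lat ⌊61.61/10⌋ = 6 → G.
Square: lon ⌊10.42/2⌋ = 5; lat ⌊1.61/1⌋ = 1.

IG51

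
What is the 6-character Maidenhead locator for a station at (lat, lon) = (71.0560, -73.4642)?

Add 180° to longitude and 90° to latitude: 106.5358, 161.0560.
Field (20°×10°, letters A–R): lon ⌊106.5358/20⌋ = 5 → F; lat ⌊161.0560/10⌋ = 16 → Q.
Square (2°×1°, digits 0–9): lon ⌊6.5358/2⌋ = 3; lat ⌊1.0560/1⌋ = 1.
Subsquare (5′×2.5′, letters a–x): lon ⌊0.5358/0.0833333⌋ = 6 → g; lat ⌊0.0560/0.0416667⌋ = 1 → b.

FQ31gb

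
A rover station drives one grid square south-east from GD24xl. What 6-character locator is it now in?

Longitude subsquare x = 23; +1 → 24, wraps to 0 = a, carry into square.
Longitude square 2; +1 → 3.
Latitude subsquare l = 11; −1 → 10 = k.

GD34ak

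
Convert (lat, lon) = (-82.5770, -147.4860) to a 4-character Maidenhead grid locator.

BA67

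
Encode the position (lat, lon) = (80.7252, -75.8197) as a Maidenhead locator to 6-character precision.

FR20cr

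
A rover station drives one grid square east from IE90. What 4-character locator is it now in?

JE00

Longitude square 9; +1 → 10, wraps to 0, carry into field.
Longitude field I = 8; +1 → 9 = J.
The latitude characters are unchanged.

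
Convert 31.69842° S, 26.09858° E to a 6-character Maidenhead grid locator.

KF38bh

Add 180° to longitude and 90° to latitude: 206.0986, 58.3016.
Field: 206.0986/20 → 10 → K, 58.3016/10 → 5 → F; chars KF.
Square: 6.0986/2 → 3, 8.3016/1 → 8; chars 38.
Subsquare: 0.0986/0.0833333 → 1 → b, 0.3016/0.0416667 → 7 → h; chars bh.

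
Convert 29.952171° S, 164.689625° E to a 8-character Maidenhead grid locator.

RG20ib21

Add 180° to longitude and 90° to latitude: 344.68962, 60.04783.
Field: 344.68962/20 → 17 → R, 60.04783/10 → 6 → G; chars RG.
Square: 4.68962/2 → 2, 0.04783/1 → 0; chars 20.
Subsquare: 0.68962/0.0833333 → 8 → i, 0.04783/0.0416667 → 1 → b; chars ib.
Extended square: 0.02296/0.00833333 → 2, 0.00616/0.00416667 → 1; chars 21.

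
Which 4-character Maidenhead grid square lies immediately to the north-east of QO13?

Longitude square 1; +1 → 2.
Latitude square 3; +1 → 4.

QO24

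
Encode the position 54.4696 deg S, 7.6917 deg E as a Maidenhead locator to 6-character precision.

Shift to the Maidenhead origin (180°W, 90°S): lon 187.6917, lat 35.5304.
Field: 187.6917/20 → 9 → J, 35.5304/10 → 3 → D; chars JD.
Square: 7.6917/2 → 3, 5.5304/1 → 5; chars 35.
Subsquare: 1.6917/0.0833333 → 20 → u, 0.5304/0.0416667 → 12 → m; chars um.

JD35um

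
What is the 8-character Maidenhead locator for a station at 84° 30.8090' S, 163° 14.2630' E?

RA15ol86

Shift to the Maidenhead origin (180°W, 90°S): lon 343.23772, lat 5.48652.
Field: 343.23772/20 → 17 → R, 5.48652/10 → 0 → A; chars RA.
Square: 3.23772/2 → 1, 5.48652/1 → 5; chars 15.
Subsquare: 1.23772/0.0833333 → 14 → o, 0.48652/0.0416667 → 11 → l; chars ol.
Extended square: 0.07105/0.00833333 → 8, 0.02818/0.00416667 → 6; chars 86.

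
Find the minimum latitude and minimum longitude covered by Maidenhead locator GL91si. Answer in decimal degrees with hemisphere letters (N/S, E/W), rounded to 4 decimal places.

21.3333° N, 40.5000° W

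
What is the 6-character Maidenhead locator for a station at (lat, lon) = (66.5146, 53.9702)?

Add 180° to longitude and 90° to latitude: 233.9702, 156.5146.
Field: 233.9702/20 → 11 → L, 156.5146/10 → 15 → P; chars LP.
Square: 13.9702/2 → 6, 6.5146/1 → 6; chars 66.
Subsquare: 1.9702/0.0833333 → 23 → x, 0.5146/0.0416667 → 12 → m; chars xm.

LP66xm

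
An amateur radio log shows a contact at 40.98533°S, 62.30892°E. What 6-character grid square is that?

ME19da

Shift to the Maidenhead origin (180°W, 90°S): lon 242.3089, lat 49.0147.
Field: 242.3089/20 → 12 → M, 49.0147/10 → 4 → E; chars ME.
Square: 2.3089/2 → 1, 9.0147/1 → 9; chars 19.
Subsquare: 0.3089/0.0833333 → 3 → d, 0.0147/0.0416667 → 0 → a; chars da.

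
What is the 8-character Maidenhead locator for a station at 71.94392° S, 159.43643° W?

Add 180° to longitude and 90° to latitude: 20.56357, 18.05608.
Field (20°×10°, letters A–R): lon ⌊20.56357/20⌋ = 1 → B; lat ⌊18.05608/10⌋ = 1 → B.
Square (2°×1°, digits 0–9): lon ⌊0.56357/2⌋ = 0; lat ⌊8.05608/1⌋ = 8.
Subsquare (5′×2.5′, letters a–x): lon ⌊0.56357/0.0833333⌋ = 6 → g; lat ⌊0.05608/0.0416667⌋ = 1 → b.
Extended square (30″×15″, digits 0–9): lon ⌊0.06357/0.00833333⌋ = 7; lat ⌊0.01441/0.00416667⌋ = 3.

BB08gb73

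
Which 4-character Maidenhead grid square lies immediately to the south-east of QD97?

RD06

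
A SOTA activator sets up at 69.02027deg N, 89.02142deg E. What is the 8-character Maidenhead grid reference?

NP49ma24

Offset from 180°W / 90°S: lon 269.02142°, lat 159.02027°.
Field: lon ⌊269.02142/20⌋ = 13 → N; lat ⌊159.02027/10⌋ = 15 → P.
Square: lon ⌊9.02142/2⌋ = 4; lat ⌊9.02027/1⌋ = 9.
Subsquare: lon ⌊1.02142/0.0833333⌋ = 12 → m; lat ⌊0.02027/0.0416667⌋ = 0 → a.
Extended square: lon ⌊0.02142/0.00833333⌋ = 2; lat ⌊0.02027/0.00416667⌋ = 4.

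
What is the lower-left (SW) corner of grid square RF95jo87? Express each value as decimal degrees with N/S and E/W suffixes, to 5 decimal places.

34.38750° S, 178.81667° E

Field R=17, F=5: +17·20° lon, +5·10° lat → SW at lon 160°, lat -40°.
Square 9, 5: +9·2° lon, +5·1° lat → SW at lon 178°, lat -35°.
Subsquare j=9, o=14: +9·0.0833333° lon, +14·0.0416667° lat → SW at lon 178.75°, lat -34.4167°.
Extended square 8, 7: +8·0.00833333° lon, +7·0.00416667° lat → SW at lon 178.817°, lat -34.3875°.
latitude 34.38750° S, longitude 178.81667° E.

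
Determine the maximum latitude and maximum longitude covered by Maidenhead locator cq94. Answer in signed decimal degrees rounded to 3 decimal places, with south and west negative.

75.000, -120.000

Field C=2, Q=16: +2·20° lon, +16·10° lat → SW at lon -140°, lat 70°.
Square 9, 4: +9·2° lon, +4·1° lat → SW at lon -122°, lat 74°.
Cell spans 2° lon × 1° lat. NE corner is SW corner plus one full cell.
latitude 75.000, longitude -120.000.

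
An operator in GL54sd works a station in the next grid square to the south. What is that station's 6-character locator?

Latitude subsquare d = 3; −1 → 2 = c.
The longitude characters are unchanged.

GL54sc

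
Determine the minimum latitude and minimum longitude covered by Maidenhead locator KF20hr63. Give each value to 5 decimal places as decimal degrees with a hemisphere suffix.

39.27917° S, 24.63333° E

Field K=10, F=5: +10·20° lon, +5·10° lat → SW at lon 20°, lat -40°.
Square 2, 0: +2·2° lon, +0·1° lat → SW at lon 24°, lat -40°.
Subsquare h=7, r=17: +7·0.0833333° lon, +17·0.0416667° lat → SW at lon 24.5833°, lat -39.2917°.
Extended square 6, 3: +6·0.00833333° lon, +3·0.00416667° lat → SW at lon 24.6333°, lat -39.2792°.
latitude 39.27917° S, longitude 24.63333° E.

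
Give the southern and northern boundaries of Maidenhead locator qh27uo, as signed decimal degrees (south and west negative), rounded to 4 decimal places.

-12.4167, -12.3750

Field Q=16, H=7: +16·20° lon, +7·10° lat → SW at lon 140°, lat -20°.
Square 2, 7: +2·2° lon, +7·1° lat → SW at lon 144°, lat -13°.
Subsquare u=20, o=14: +20·0.0833333° lon, +14·0.0416667° lat → SW at lon 145.667°, lat -12.4167°.
Cell spans 0.0833333° lon × 0.0416667° lat.
south -12.4167, north -12.3750.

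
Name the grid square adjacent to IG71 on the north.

IG72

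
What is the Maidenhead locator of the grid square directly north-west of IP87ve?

IP87uf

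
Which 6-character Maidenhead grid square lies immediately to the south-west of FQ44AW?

FQ34xv

Longitude subsquare a = 0; −1 → -1, wraps to 23 = x, carry into square.
Longitude square 4; −1 → 3.
Latitude subsquare w = 22; −1 → 21 = v.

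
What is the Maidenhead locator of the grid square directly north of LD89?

Latitude square 9; +1 → 10, wraps to 0, carry into field.
Latitude field D = 3; +1 → 4 = E.
The longitude characters are unchanged.

LE80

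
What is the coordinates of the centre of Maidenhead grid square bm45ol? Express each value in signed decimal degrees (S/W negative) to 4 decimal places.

35.4792, -150.7917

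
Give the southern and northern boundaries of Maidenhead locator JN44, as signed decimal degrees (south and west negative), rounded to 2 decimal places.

Field J=9, N=13: +9·20° lon, +13·10° lat → SW at lon 0°, lat 40°.
Square 4, 4: +4·2° lon, +4·1° lat → SW at lon 8°, lat 44°.
Cell spans 2° lon × 1° lat.
south 44.00, north 45.00.

44.00, 45.00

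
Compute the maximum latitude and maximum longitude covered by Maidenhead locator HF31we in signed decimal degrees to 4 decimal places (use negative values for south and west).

-38.7917, -32.0833

Field H=7, F=5: +7·20° lon, +5·10° lat → SW at lon -40°, lat -40°.
Square 3, 1: +3·2° lon, +1·1° lat → SW at lon -34°, lat -39°.
Subsquare w=22, e=4: +22·0.0833333° lon, +4·0.0416667° lat → SW at lon -32.1667°, lat -38.8333°.
Cell spans 0.0833333° lon × 0.0416667° lat. NE corner is SW corner plus one full cell.
latitude -38.7917, longitude -32.0833.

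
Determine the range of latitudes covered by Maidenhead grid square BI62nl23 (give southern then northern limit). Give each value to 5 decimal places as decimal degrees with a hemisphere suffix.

Field B=1, I=8: +1·20° lon, +8·10° lat → SW at lon -160°, lat -10°.
Square 6, 2: +6·2° lon, +2·1° lat → SW at lon -148°, lat -8°.
Subsquare n=13, l=11: +13·0.0833333° lon, +11·0.0416667° lat → SW at lon -146.917°, lat -7.54167°.
Extended square 2, 3: +2·0.00833333° lon, +3·0.00416667° lat → SW at lon -146.9°, lat -7.52917°.
Cell spans 0.00833333° lon × 0.00416667° lat.
south 7.52917° S, north 7.52500° S.

7.52917° S, 7.52500° S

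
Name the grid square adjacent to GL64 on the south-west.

Longitude square 6; −1 → 5.
Latitude square 4; −1 → 3.

GL53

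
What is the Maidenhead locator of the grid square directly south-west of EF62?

EF51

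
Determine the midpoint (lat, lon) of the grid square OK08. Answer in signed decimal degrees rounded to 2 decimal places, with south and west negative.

18.50, 101.00

Field O=14, K=10: +14·20° lon, +10·10° lat → SW at lon 100°, lat 10°.
Square 0, 8: +0·2° lon, +8·1° lat → SW at lon 100°, lat 18°.
Cell spans 2° lon × 1° lat. Centre is SW corner plus half of each.
latitude 18.50, longitude 101.00.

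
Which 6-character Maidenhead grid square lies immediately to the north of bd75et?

Latitude subsquare t = 19; +1 → 20 = u.
The longitude characters are unchanged.

BD75eu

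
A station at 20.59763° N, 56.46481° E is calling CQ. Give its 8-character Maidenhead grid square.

LL80fo53

Offset from 180°W / 90°S: lon 236.46481°, lat 110.59763°.
Field: 236.46481/20 → 11 → L, 110.59763/10 → 11 → L; chars LL.
Square: 16.46481/2 → 8, 0.59763/1 → 0; chars 80.
Subsquare: 0.46481/0.0833333 → 5 → f, 0.59763/0.0416667 → 14 → o; chars fo.
Extended square: 0.04814/0.00833333 → 5, 0.01430/0.00416667 → 3; chars 53.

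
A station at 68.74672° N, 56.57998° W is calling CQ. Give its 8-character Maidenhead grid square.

Shift to the Maidenhead origin (180°W, 90°S): lon 123.42002, lat 158.74672.
Field: lon ⌊123.42002/20⌋ = 6 → G; lat ⌊158.74672/10⌋ = 15 → P.
Square: lon ⌊3.42002/2⌋ = 1; lat ⌊8.74672/1⌋ = 8.
Subsquare: lon ⌊1.42002/0.0833333⌋ = 17 → r; lat ⌊0.74672/0.0416667⌋ = 17 → r.
Extended square: lon ⌊0.00335/0.00833333⌋ = 0; lat ⌊0.03839/0.00416667⌋ = 9.

GP18rr09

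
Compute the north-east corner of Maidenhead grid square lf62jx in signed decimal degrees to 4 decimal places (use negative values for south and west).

Field L=11, F=5: +11·20° lon, +5·10° lat → SW at lon 40°, lat -40°.
Square 6, 2: +6·2° lon, +2·1° lat → SW at lon 52°, lat -38°.
Subsquare j=9, x=23: +9·0.0833333° lon, +23·0.0416667° lat → SW at lon 52.75°, lat -37.0417°.
Cell spans 0.0833333° lon × 0.0416667° lat. NE corner is SW corner plus one full cell.
latitude -37.0000, longitude 52.8333.

-37.0000, 52.8333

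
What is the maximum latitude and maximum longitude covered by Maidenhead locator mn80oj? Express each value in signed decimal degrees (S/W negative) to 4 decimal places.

Field M=12, N=13: +12·20° lon, +13·10° lat → SW at lon 60°, lat 40°.
Square 8, 0: +8·2° lon, +0·1° lat → SW at lon 76°, lat 40°.
Subsquare o=14, j=9: +14·0.0833333° lon, +9·0.0416667° lat → SW at lon 77.1667°, lat 40.375°.
Cell spans 0.0833333° lon × 0.0416667° lat. NE corner is SW corner plus one full cell.
latitude 40.4167, longitude 77.2500.

40.4167, 77.2500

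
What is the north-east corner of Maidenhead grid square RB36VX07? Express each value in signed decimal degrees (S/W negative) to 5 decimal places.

-73.00833, 167.75833

Field R=17, B=1: +17·20° lon, +1·10° lat → SW at lon 160°, lat -80°.
Square 3, 6: +3·2° lon, +6·1° lat → SW at lon 166°, lat -74°.
Subsquare v=21, x=23: +21·0.0833333° lon, +23·0.0416667° lat → SW at lon 167.75°, lat -73.0417°.
Extended square 0, 7: +0·0.00833333° lon, +7·0.00416667° lat → SW at lon 167.75°, lat -73.0125°.
Cell spans 0.00833333° lon × 0.00416667° lat. NE corner is SW corner plus one full cell.
latitude -73.00833, longitude 167.75833.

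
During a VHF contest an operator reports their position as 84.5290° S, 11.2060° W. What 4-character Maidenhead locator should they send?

IA45

Add 180° to longitude and 90° to latitude: 168.79, 5.47.
Field: lon ⌊168.79/20⌋ = 8 → I; lat ⌊5.47/10⌋ = 0 → A.
Square: lon ⌊8.79/2⌋ = 4; lat ⌊5.47/1⌋ = 5.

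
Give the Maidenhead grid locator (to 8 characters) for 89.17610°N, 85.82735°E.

Shift to the Maidenhead origin (180°W, 90°S): lon 265.82735, lat 179.17610.
Field (20°×10°, letters A–R): lon ⌊265.82735/20⌋ = 13 → N; lat ⌊179.17610/10⌋ = 17 → R.
Square (2°×1°, digits 0–9): lon ⌊5.82735/2⌋ = 2; lat ⌊9.17610/1⌋ = 9.
Subsquare (5′×2.5′, letters a–x): lon ⌊1.82735/0.0833333⌋ = 21 → v; lat ⌊0.17610/0.0416667⌋ = 4 → e.
Extended square (30″×15″, digits 0–9): lon ⌊0.07735/0.00833333⌋ = 9; lat ⌊0.00943/0.00416667⌋ = 2.

NR29ve92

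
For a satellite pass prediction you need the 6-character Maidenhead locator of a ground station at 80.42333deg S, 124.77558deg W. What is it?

Offset from 180°W / 90°S: lon 55.2244°, lat 9.5767°.
Field: lon ⌊55.2244/20⌋ = 2 → C; lat ⌊9.5767/10⌋ = 0 → A.
Square: lon ⌊15.2244/2⌋ = 7; lat ⌊9.5767/1⌋ = 9.
Subsquare: lon ⌊1.2244/0.0833333⌋ = 14 → o; lat ⌊0.5767/0.0416667⌋ = 13 → n.

CA79on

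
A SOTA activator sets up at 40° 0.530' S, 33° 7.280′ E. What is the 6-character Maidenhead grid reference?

KE69nx

Add 180° to longitude and 90° to latitude: 213.1213, 49.9912.
Field: lon ⌊213.1213/20⌋ = 10 → K; lat ⌊49.9912/10⌋ = 4 → E.
Square: lon ⌊13.1213/2⌋ = 6; lat ⌊9.9912/1⌋ = 9.
Subsquare: lon ⌊1.1213/0.0833333⌋ = 13 → n; lat ⌊0.9912/0.0416667⌋ = 23 → x.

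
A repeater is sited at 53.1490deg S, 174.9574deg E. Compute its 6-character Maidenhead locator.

RD76lu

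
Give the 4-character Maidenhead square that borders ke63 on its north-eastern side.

KE74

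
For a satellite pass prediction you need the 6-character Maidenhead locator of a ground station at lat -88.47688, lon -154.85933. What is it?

BA21nm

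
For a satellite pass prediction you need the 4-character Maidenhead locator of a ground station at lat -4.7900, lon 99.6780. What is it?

Shift to the Maidenhead origin (180°W, 90°S): lon 279.68, lat 85.21.
Field: 279.68/20 → 13 → N, 85.21/10 → 8 → I; chars NI.
Square: 19.68/2 → 9, 5.21/1 → 5; chars 95.

NI95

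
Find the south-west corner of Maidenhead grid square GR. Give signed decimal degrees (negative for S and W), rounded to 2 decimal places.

Field G=6, R=17: +6·20° lon, +17·10° lat → SW at lon -60°, lat 80°.
latitude 80.00, longitude -60.00.

80.00, -60.00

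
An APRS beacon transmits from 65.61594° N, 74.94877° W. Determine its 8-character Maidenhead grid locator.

FP25mo67

Add 180° to longitude and 90° to latitude: 105.05123, 155.61594.
Field (20°×10°, letters A–R): 105.05123/20 → 5 → F, 155.61594/10 → 15 → P; chars FP.
Square (2°×1°, digits 0–9): 5.05123/2 → 2, 5.61594/1 → 5; chars 25.
Subsquare (5′×2.5′, letters a–x): 1.05123/0.0833333 → 12 → m, 0.61594/0.0416667 → 14 → o; chars mo.
Extended square (30″×15″, digits 0–9): 0.05123/0.00833333 → 6, 0.03261/0.00416667 → 7; chars 67.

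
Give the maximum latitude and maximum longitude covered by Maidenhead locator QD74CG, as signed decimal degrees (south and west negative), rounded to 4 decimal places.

-55.7083, 154.2500

Field Q=16, D=3: +16·20° lon, +3·10° lat → SW at lon 140°, lat -60°.
Square 7, 4: +7·2° lon, +4·1° lat → SW at lon 154°, lat -56°.
Subsquare c=2, g=6: +2·0.0833333° lon, +6·0.0416667° lat → SW at lon 154.167°, lat -55.75°.
Cell spans 0.0833333° lon × 0.0416667° lat. NE corner is SW corner plus one full cell.
latitude -55.7083, longitude 154.2500.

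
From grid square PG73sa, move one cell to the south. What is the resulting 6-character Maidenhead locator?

PG72sx

Latitude subsquare a = 0; −1 → -1, wraps to 23 = x, carry into square.
Latitude square 3; −1 → 2.
The longitude characters are unchanged.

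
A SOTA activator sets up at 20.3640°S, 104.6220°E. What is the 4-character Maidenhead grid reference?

OG29

Add 180° to longitude and 90° to latitude: 284.62, 69.64.
Field: 284.62/20 → 14 → O, 69.64/10 → 6 → G; chars OG.
Square: 4.62/2 → 2, 9.64/1 → 9; chars 29.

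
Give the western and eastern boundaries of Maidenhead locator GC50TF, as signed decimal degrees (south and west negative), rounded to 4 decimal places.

-48.4167, -48.3333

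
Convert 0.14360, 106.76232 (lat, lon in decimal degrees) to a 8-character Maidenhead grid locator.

OJ30jd14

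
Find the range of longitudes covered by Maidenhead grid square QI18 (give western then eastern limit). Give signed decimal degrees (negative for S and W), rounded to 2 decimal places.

Field Q=16, I=8: +16·20° lon, +8·10° lat → SW at lon 140°, lat -10°.
Square 1, 8: +1·2° lon, +8·1° lat → SW at lon 142°, lat -2°.
Cell spans 2° lon × 1° lat.
west 142.00, east 144.00.

142.00, 144.00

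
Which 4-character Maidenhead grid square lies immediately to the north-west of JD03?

Longitude square 0; −1 → -1, wraps to 9, carry into field.
Longitude field J = 9; −1 → 8 = I.
Latitude square 3; +1 → 4.

ID94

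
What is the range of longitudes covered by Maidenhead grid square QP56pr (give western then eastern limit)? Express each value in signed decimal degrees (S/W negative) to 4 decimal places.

151.2500, 151.3333

Field Q=16, P=15: +16·20° lon, +15·10° lat → SW at lon 140°, lat 60°.
Square 5, 6: +5·2° lon, +6·1° lat → SW at lon 150°, lat 66°.
Subsquare p=15, r=17: +15·0.0833333° lon, +17·0.0416667° lat → SW at lon 151.25°, lat 66.7083°.
Cell spans 0.0833333° lon × 0.0416667° lat.
west 151.2500, east 151.3333.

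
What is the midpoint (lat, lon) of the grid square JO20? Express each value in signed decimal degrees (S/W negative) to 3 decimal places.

Field J=9, O=14: +9·20° lon, +14·10° lat → SW at lon 0°, lat 50°.
Square 2, 0: +2·2° lon, +0·1° lat → SW at lon 4°, lat 50°.
Cell spans 2° lon × 1° lat. Centre is SW corner plus half of each.
latitude 50.500, longitude 5.000.

50.500, 5.000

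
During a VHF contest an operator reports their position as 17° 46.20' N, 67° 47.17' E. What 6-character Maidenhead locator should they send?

MK37vs

Add 180° to longitude and 90° to latitude: 247.7862, 107.7700.
Field: 247.7862/20 → 12 → M, 107.7700/10 → 10 → K; chars MK.
Square: 7.7862/2 → 3, 7.7700/1 → 7; chars 37.
Subsquare: 1.7862/0.0833333 → 21 → v, 0.7700/0.0416667 → 18 → s; chars vs.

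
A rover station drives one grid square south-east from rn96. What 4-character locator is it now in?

Longitude square 9; +1 → 10, wraps to 0, carry into field.
Longitude field R = 17; +1 → 18, wraps to 0 = A, wrapping around the antimeridian.
Latitude square 6; −1 → 5.

AN05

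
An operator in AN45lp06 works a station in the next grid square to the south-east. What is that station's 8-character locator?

AN45lp15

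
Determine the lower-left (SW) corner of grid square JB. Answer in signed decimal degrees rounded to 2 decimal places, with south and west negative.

Field J=9, B=1: +9·20° lon, +1·10° lat → SW at lon 0°, lat -80°.
latitude -80.00, longitude 0.00.

-80.00, 0.00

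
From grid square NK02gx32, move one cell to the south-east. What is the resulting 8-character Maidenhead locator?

NK02gx41

Longitude extended square 3; +1 → 4.
Latitude extended square 2; −1 → 1.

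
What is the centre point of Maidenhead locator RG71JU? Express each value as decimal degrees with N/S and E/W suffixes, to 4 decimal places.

Field R=17, G=6: +17·20° lon, +6·10° lat → SW at lon 160°, lat -30°.
Square 7, 1: +7·2° lon, +1·1° lat → SW at lon 174°, lat -29°.
Subsquare j=9, u=20: +9·0.0833333° lon, +20·0.0416667° lat → SW at lon 174.75°, lat -28.1667°.
Cell spans 0.0833333° lon × 0.0416667° lat. Centre is SW corner plus half of each.
latitude 28.1458° S, longitude 174.7917° E.

28.1458° S, 174.7917° E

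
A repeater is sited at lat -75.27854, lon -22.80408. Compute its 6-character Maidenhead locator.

HB84or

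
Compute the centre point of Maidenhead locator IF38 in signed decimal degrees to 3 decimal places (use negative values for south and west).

Field I=8, F=5: +8·20° lon, +5·10° lat → SW at lon -20°, lat -40°.
Square 3, 8: +3·2° lon, +8·1° lat → SW at lon -14°, lat -32°.
Cell spans 2° lon × 1° lat. Centre is SW corner plus half of each.
latitude -31.500, longitude -13.000.

-31.500, -13.000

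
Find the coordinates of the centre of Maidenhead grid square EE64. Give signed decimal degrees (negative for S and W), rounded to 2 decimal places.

Field E=4, E=4: +4·20° lon, +4·10° lat → SW at lon -100°, lat -50°.
Square 6, 4: +6·2° lon, +4·1° lat → SW at lon -88°, lat -46°.
Cell spans 2° lon × 1° lat. Centre is SW corner plus half of each.
latitude -45.50, longitude -87.00.

-45.50, -87.00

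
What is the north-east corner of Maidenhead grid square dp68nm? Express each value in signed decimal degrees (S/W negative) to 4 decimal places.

Field D=3, P=15: +3·20° lon, +15·10° lat → SW at lon -120°, lat 60°.
Square 6, 8: +6·2° lon, +8·1° lat → SW at lon -108°, lat 68°.
Subsquare n=13, m=12: +13·0.0833333° lon, +12·0.0416667° lat → SW at lon -106.917°, lat 68.5°.
Cell spans 0.0833333° lon × 0.0416667° lat. NE corner is SW corner plus one full cell.
latitude 68.5417, longitude -106.8333.

68.5417, -106.8333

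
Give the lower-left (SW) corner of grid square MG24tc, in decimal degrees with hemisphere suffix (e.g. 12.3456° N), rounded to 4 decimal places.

Field M=12, G=6: +12·20° lon, +6·10° lat → SW at lon 60°, lat -30°.
Square 2, 4: +2·2° lon, +4·1° lat → SW at lon 64°, lat -26°.
Subsquare t=19, c=2: +19·0.0833333° lon, +2·0.0416667° lat → SW at lon 65.5833°, lat -25.9167°.
latitude 25.9167° S, longitude 65.5833° E.

25.9167° S, 65.5833° E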